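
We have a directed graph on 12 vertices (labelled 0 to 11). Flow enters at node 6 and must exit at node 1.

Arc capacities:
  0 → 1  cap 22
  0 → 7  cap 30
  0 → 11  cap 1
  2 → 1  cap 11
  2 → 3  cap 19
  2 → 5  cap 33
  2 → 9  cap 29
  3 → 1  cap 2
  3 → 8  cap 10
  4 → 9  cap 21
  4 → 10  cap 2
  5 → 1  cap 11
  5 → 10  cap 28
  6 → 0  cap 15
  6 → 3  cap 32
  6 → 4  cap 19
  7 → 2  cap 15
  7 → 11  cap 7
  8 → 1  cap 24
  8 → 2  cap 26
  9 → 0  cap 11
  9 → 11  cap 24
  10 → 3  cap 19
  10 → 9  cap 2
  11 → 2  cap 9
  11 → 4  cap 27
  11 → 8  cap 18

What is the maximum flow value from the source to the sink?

Maximum flow value: 46

augment #1: 6→0→1 bottleneck 15, total now 15
augment #2: 6→3→1 bottleneck 2, total now 17
augment #3: 6→3→8→1 bottleneck 10, total now 27
augment #4: 6→4→9→0→1 bottleneck 7, total now 34
augment #5: 6→4→9→11→2→1 bottleneck 9, total now 43
augment #6: 6→4→9→11→8→1 bottleneck 3, total now 46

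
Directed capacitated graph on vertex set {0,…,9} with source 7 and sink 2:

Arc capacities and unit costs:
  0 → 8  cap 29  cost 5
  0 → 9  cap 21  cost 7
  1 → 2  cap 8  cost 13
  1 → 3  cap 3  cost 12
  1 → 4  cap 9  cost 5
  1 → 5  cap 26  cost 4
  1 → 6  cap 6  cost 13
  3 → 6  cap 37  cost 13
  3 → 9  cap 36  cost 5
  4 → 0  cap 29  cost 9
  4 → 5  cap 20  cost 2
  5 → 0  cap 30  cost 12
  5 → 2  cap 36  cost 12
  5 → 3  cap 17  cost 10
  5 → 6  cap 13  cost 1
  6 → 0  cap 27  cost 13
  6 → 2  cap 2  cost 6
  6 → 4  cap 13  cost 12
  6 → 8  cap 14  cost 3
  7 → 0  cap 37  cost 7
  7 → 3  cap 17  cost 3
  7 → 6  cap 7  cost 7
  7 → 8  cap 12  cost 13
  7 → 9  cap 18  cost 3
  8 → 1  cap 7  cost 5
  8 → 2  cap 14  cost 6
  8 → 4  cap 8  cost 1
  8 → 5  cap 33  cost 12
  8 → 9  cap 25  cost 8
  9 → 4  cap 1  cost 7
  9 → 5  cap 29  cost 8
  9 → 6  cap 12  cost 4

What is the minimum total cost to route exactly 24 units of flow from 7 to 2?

shortest-cost path #1: 7→6→2 push 2 @ unit cost 13 (adds 26)
shortest-cost path #2: 7→6→8→2 push 5 @ unit cost 16 (adds 80)
shortest-cost path #3: 7→9→6→8→2 push 9 @ unit cost 16 (adds 144)
shortest-cost path #4: 7→9→5→2 push 8 @ unit cost 23 (adds 184)
total cost = 434

Minimum cost for 24 units: 434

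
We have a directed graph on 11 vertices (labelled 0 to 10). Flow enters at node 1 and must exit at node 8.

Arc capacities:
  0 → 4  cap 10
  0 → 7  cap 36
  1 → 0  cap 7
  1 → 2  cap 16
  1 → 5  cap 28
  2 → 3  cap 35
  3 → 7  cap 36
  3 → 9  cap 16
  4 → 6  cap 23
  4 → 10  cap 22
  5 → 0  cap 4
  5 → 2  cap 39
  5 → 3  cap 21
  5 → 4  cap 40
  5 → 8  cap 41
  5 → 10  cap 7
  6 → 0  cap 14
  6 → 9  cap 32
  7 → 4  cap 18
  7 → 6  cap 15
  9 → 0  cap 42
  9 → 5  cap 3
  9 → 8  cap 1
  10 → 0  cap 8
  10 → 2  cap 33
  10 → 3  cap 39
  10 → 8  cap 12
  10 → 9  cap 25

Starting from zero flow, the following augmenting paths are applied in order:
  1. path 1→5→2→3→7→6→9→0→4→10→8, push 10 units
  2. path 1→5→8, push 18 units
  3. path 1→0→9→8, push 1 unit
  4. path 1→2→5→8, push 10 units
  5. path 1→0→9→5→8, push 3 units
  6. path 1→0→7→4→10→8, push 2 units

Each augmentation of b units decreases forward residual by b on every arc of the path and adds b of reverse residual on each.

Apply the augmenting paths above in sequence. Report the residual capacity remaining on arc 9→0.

after path 1 (1→5→2→3→7→6→9→0→4→10→8, push 10): res(9,0)=32
after path 2 (1→5→8, push 18): res(9,0)=32
after path 3 (1→0→9→8, push 1): res(9,0)=33
after path 4 (1→2→5→8, push 10): res(9,0)=33
after path 5 (1→0→9→5→8, push 3): res(9,0)=36
after path 6 (1→0→7→4→10→8, push 2): res(9,0)=36

Residual capacity of (9,0): 36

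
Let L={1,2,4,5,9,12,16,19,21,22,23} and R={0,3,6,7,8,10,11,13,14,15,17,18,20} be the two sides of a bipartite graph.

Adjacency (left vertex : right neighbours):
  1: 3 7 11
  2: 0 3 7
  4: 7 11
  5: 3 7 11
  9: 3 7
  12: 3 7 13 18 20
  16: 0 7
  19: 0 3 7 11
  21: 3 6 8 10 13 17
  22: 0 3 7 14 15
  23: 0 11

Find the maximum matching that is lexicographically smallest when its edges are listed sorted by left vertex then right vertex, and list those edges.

Lex-smallest maximum matching: {(1,3), (2,0), (4,7), (5,11), (12,13), (21,6), (22,14)}

|M| = 7 (so the lex-smallest maximum matching has 7 edges)
process left vertices in ascending order; for each, take the smallest-labelled available neighbour that still permits 7 edges overall, or leave it unmatched if none does
lex-smallest matching: {1-3, 2-0, 4-7, 5-11, 12-13, 21-6, 22-14}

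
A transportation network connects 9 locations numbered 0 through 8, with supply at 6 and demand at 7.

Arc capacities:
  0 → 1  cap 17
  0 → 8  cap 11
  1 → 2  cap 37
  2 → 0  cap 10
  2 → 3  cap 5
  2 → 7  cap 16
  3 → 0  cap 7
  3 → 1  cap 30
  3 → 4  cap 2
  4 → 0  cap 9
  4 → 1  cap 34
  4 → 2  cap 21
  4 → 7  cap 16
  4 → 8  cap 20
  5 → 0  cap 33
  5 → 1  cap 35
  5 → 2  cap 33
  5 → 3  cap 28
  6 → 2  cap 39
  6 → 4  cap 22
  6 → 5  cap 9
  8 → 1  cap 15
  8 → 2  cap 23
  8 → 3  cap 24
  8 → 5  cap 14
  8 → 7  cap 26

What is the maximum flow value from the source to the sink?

Maximum flow value: 51

augment #1: 6→2→7 bottleneck 16, total now 16
augment #2: 6→4→7 bottleneck 16, total now 32
augment #3: 6→4→8→7 bottleneck 6, total now 38
augment #4: 6→2→0→8→7 bottleneck 10, total now 48
augment #5: 6→5→0→8→7 bottleneck 1, total now 49
augment #6: 6→2→3→4→8→7 bottleneck 2, total now 51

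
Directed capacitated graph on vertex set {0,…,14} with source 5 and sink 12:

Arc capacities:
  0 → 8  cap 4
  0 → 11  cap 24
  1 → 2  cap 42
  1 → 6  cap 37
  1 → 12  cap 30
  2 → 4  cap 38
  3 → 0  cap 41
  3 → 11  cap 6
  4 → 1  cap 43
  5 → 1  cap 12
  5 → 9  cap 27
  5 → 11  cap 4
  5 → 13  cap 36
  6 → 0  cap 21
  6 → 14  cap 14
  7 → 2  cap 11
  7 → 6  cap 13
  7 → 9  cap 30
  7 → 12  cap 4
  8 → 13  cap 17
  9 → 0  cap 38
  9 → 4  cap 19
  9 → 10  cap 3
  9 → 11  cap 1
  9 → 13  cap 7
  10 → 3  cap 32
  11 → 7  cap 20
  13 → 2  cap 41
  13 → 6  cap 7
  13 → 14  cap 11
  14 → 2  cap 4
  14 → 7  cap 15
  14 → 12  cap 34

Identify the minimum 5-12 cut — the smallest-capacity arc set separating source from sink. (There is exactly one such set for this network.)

Min-cut arcs: {(1,12), (6,14), (7,12), (13,14)} (total capacity 59)

augment #1: 5→1→12 push 12
augment #2: 5→11→7→12 push 4
augment #3: 5→13→14→12 push 11
augment #4: 5→9→4→1→12 push 18
augment #5: 5→13→6→14→12 push 7
augment #6: 5→9→4→1→6→14→12 push 1
augment #7: 5→9→11→7→6→14→12 push 1
augment #8: 5→9→0→11→7→6→14→12 push 5
max flow = 59; residual-reachable set from 5 gives S-side
cut edges (S→T): {(1,12), (6,14), (7,12), (13,14)} total cap 59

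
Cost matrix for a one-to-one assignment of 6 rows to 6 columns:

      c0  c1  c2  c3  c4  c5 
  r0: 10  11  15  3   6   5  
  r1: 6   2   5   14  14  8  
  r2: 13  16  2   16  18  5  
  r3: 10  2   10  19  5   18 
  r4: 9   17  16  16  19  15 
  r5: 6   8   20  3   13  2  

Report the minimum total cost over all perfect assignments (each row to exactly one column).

Minimum assignment cost: 23

optimal assignment: row0→col3 (cost 3), row1→col1 (cost 2), row2→col2 (cost 2), row3→col4 (cost 5), row4→col0 (cost 9), row5→col5 (cost 2)
total = 3 + 2 + 2 + 5 + 9 + 2 = 23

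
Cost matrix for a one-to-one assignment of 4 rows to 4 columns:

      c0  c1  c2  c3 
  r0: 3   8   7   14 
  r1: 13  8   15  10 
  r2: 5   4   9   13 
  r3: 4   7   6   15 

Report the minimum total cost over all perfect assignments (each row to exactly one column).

Minimum assignment cost: 23

optimal assignment: row0→col0 (cost 3), row1→col3 (cost 10), row2→col1 (cost 4), row3→col2 (cost 6)
total = 3 + 10 + 4 + 6 = 23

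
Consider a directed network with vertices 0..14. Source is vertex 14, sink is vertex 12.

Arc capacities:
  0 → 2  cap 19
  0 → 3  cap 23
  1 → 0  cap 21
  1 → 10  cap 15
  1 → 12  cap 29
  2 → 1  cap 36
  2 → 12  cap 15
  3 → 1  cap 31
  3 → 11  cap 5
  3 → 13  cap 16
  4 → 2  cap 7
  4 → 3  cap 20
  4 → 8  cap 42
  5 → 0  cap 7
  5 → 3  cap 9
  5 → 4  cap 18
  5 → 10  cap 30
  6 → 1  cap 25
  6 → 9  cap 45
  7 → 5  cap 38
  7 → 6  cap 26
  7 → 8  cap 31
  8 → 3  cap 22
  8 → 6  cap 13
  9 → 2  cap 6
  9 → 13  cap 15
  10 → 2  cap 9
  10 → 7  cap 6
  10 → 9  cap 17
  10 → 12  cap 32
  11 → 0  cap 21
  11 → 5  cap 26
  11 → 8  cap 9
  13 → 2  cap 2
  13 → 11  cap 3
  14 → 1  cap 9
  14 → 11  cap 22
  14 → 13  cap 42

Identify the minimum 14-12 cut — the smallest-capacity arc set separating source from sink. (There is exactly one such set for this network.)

Min-cut arcs: {(13,2), (13,11), (14,1), (14,11)} (total capacity 36)

augment #1: 14→1→12 push 9
augment #2: 14→13→2→12 push 2
augment #3: 14→11→0→2→12 push 13
augment #4: 14→11→5→10→12 push 9
augment #5: 14→13→11→5→10→12 push 3
max flow = 36; residual-reachable set from 14 gives S-side
cut edges (S→T): {(13,2), (13,11), (14,1), (14,11)} total cap 36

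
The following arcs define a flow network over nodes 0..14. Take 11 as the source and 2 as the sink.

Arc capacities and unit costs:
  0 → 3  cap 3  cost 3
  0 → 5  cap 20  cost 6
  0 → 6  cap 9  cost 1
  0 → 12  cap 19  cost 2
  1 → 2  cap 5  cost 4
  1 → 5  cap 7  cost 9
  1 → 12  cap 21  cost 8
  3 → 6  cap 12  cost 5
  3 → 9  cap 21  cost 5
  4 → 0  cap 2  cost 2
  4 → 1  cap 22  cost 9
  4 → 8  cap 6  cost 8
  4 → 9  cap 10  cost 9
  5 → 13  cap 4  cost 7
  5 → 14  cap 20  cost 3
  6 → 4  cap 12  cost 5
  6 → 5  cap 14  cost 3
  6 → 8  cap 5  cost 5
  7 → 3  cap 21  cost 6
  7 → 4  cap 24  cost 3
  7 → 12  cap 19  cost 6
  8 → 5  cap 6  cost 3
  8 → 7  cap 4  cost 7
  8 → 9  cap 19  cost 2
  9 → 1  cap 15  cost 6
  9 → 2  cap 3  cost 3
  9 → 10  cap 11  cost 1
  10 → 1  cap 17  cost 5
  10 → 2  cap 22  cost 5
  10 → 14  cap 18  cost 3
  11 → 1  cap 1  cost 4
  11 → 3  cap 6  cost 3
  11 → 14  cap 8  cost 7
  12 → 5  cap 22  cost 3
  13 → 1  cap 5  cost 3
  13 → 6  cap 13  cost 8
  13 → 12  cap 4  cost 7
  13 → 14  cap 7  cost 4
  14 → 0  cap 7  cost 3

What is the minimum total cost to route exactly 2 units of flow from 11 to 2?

shortest-cost path #1: 11→1→2 push 1 @ unit cost 8 (adds 8)
shortest-cost path #2: 11→3→9→2 push 1 @ unit cost 11 (adds 11)
total cost = 19

Minimum cost for 2 units: 19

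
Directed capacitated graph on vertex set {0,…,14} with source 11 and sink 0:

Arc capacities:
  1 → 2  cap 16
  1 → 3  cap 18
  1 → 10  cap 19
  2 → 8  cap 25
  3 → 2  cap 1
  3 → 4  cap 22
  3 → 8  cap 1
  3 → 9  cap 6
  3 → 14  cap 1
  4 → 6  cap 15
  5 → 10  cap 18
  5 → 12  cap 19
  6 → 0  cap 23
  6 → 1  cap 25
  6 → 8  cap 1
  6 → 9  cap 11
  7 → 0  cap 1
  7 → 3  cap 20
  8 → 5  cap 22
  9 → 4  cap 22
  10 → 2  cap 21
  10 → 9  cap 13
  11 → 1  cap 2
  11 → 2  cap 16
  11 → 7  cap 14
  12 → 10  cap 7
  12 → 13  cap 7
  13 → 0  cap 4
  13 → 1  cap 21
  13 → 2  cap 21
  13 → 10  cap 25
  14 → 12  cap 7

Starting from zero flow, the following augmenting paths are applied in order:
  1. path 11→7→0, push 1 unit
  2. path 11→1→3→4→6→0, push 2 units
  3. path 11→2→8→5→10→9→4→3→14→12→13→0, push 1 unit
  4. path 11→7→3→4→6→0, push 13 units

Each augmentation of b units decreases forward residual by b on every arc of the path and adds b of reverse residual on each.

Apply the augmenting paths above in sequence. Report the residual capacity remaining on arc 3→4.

Residual capacity of (3,4): 8

after path 1 (11→7→0, push 1): res(3,4)=22
after path 2 (11→1→3→4→6→0, push 2): res(3,4)=20
after path 3 (11→2→8→5→10→9→4→3→14→12→13→0, push 1): res(3,4)=21
after path 4 (11→7→3→4→6→0, push 13): res(3,4)=8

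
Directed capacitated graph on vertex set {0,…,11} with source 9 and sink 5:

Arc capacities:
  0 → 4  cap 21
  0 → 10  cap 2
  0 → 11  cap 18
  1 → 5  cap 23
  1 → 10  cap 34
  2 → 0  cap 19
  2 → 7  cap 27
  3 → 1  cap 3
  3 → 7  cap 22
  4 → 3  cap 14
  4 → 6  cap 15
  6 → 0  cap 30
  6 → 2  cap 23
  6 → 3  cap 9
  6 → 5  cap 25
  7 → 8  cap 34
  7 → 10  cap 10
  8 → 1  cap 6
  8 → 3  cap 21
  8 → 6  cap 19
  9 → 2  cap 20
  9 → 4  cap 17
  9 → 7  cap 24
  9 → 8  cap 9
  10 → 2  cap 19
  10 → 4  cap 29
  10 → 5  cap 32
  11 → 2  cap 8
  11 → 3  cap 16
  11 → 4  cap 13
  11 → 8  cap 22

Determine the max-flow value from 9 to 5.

Maximum flow value: 46

augment #1: 9→4→6→5 bottleneck 15, total now 15
augment #2: 9→7→10→5 bottleneck 10, total now 25
augment #3: 9→8→1→5 bottleneck 6, total now 31
augment #4: 9→8→6→5 bottleneck 3, total now 34
augment #5: 9→2→0→10→5 bottleneck 2, total now 36
augment #6: 9→4→3→1→5 bottleneck 2, total now 38
augment #7: 9→7→8→6→5 bottleneck 7, total now 45
augment #8: 9→7→8→3→1→5 bottleneck 1, total now 46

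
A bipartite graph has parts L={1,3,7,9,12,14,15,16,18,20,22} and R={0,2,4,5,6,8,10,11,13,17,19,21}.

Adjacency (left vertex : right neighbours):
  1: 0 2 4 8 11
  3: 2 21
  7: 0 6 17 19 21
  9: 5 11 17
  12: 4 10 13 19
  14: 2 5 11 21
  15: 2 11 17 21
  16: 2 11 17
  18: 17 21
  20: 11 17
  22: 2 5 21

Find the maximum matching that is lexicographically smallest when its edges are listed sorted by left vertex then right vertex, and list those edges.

Lex-smallest maximum matching: {(1,0), (3,2), (7,6), (9,5), (12,4), (14,11), (15,17), (18,21)}

|M| = 8 (so the lex-smallest maximum matching has 8 edges)
process left vertices in ascending order; for each, take the smallest-labelled available neighbour that still permits 8 edges overall, or leave it unmatched if none does
lex-smallest matching: {1-0, 3-2, 7-6, 9-5, 12-4, 14-11, 15-17, 18-21}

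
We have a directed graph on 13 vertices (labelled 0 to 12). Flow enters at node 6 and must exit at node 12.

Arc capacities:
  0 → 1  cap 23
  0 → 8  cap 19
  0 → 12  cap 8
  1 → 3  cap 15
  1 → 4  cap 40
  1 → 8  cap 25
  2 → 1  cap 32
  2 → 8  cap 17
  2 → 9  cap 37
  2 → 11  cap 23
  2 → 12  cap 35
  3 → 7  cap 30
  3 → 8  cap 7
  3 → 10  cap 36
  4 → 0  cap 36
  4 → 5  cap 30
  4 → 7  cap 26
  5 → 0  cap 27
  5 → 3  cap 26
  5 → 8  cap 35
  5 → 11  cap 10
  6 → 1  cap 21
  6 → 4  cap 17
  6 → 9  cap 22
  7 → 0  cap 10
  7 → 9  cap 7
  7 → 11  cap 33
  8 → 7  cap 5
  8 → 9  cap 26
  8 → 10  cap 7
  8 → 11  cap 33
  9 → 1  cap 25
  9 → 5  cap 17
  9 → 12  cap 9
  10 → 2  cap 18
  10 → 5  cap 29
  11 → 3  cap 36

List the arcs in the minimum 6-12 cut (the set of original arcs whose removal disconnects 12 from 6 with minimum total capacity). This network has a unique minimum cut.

Min-cut arcs: {(0,12), (9,12), (10,2)} (total capacity 35)

augment #1: 6→9→12 push 9
augment #2: 6→4→0→12 push 8
augment #3: 6→1→3→10→2→12 push 15
augment #4: 6→1→8→10→2→12 push 3
max flow = 35; residual-reachable set from 6 gives S-side
cut edges (S→T): {(0,12), (9,12), (10,2)} total cap 35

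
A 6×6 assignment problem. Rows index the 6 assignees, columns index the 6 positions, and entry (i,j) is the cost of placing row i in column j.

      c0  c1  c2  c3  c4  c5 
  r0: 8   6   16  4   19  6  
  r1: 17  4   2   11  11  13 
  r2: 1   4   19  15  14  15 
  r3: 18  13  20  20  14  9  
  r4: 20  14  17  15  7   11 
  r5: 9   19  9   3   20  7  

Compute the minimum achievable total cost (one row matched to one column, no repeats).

Minimum assignment cost: 28

optimal assignment: row0→col1 (cost 6), row1→col2 (cost 2), row2→col0 (cost 1), row3→col5 (cost 9), row4→col4 (cost 7), row5→col3 (cost 3)
total = 6 + 2 + 1 + 9 + 7 + 3 = 28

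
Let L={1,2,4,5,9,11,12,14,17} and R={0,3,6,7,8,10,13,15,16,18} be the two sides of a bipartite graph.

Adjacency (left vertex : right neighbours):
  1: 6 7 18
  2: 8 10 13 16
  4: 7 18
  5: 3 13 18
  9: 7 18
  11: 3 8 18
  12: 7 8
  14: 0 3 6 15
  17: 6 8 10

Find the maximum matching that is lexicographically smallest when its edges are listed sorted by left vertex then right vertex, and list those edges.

Lex-smallest maximum matching: {(1,6), (2,16), (4,7), (5,13), (9,18), (11,3), (12,8), (14,0), (17,10)}

|M| = 9 (so the lex-smallest maximum matching has 9 edges)
process left vertices in ascending order; for each, take the smallest-labelled available neighbour that still permits 9 edges overall, or leave it unmatched if none does
lex-smallest matching: {1-6, 2-16, 4-7, 5-13, 9-18, 11-3, 12-8, 14-0, 17-10}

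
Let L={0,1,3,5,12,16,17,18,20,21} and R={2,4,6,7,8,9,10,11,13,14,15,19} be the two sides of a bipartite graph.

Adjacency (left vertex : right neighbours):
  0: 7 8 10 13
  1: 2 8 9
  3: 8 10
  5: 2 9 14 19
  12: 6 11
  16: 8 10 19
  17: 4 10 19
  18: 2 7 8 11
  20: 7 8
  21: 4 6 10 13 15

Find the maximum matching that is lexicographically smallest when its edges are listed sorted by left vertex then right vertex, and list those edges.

|M| = 10 (so the lex-smallest maximum matching has 10 edges)
process left vertices in ascending order; for each, take the smallest-labelled available neighbour that still permits 10 edges overall, or leave it unmatched if none does
lex-smallest matching: {0-7, 1-2, 3-10, 5-9, 12-6, 16-19, 17-4, 18-11, 20-8, 21-13}

Lex-smallest maximum matching: {(0,7), (1,2), (3,10), (5,9), (12,6), (16,19), (17,4), (18,11), (20,8), (21,13)}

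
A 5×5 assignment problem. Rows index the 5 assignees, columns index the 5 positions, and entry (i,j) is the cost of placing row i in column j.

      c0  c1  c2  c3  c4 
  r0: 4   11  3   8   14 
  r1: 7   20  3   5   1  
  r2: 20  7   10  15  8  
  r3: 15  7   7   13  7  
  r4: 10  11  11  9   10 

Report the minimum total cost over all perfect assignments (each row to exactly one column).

optimal assignment: row0→col0 (cost 4), row1→col4 (cost 1), row2→col1 (cost 7), row3→col2 (cost 7), row4→col3 (cost 9)
total = 4 + 1 + 7 + 7 + 9 = 28

Minimum assignment cost: 28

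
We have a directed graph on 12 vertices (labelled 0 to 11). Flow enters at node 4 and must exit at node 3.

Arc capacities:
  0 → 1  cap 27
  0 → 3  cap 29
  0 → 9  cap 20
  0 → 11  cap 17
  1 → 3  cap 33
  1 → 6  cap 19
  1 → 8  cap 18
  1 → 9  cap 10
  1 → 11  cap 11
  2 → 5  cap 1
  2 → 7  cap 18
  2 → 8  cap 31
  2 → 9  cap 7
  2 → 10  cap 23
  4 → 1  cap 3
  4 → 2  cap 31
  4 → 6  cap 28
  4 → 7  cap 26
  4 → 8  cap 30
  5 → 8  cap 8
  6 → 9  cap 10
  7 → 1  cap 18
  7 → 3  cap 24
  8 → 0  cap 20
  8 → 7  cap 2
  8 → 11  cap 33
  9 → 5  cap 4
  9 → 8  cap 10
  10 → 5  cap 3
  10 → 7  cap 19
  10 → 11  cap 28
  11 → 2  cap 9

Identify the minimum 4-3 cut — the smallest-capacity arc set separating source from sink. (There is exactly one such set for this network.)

Min-cut arcs: {(4,1), (7,1), (7,3), (8,0)} (total capacity 65)

augment #1: 4→1→3 push 3
augment #2: 4→7→3 push 24
augment #3: 4→7→1→3 push 2
augment #4: 4→8→0→3 push 20
augment #5: 4→2→7→1→3 push 16
max flow = 65; residual-reachable set from 4 gives S-side
cut edges (S→T): {(4,1), (7,1), (7,3), (8,0)} total cap 65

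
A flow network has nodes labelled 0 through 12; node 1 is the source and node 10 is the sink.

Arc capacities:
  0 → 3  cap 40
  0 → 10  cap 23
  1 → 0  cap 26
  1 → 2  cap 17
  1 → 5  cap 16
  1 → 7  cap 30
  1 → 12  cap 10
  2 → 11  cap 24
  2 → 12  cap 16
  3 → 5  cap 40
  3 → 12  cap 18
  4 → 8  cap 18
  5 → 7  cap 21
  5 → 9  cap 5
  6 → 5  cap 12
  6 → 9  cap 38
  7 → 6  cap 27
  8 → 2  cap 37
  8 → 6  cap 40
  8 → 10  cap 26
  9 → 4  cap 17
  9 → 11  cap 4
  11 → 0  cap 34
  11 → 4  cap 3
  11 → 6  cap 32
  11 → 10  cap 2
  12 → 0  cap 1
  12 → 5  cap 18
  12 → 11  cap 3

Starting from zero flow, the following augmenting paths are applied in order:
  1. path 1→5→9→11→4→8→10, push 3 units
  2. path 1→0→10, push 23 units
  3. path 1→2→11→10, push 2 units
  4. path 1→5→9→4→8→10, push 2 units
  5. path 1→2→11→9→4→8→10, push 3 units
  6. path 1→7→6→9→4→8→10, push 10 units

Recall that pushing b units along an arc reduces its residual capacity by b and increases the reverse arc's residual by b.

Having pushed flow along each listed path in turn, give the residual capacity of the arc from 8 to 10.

after path 1 (1→5→9→11→4→8→10, push 3): res(8,10)=23
after path 2 (1→0→10, push 23): res(8,10)=23
after path 3 (1→2→11→10, push 2): res(8,10)=23
after path 4 (1→5→9→4→8→10, push 2): res(8,10)=21
after path 5 (1→2→11→9→4→8→10, push 3): res(8,10)=18
after path 6 (1→7→6→9→4→8→10, push 10): res(8,10)=8

Residual capacity of (8,10): 8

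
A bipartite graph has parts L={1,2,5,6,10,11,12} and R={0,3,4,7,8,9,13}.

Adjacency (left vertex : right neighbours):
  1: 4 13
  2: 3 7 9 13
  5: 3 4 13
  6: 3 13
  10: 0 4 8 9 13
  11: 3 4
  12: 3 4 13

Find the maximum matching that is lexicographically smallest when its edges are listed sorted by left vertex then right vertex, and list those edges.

|M| = 5 (so the lex-smallest maximum matching has 5 edges)
process left vertices in ascending order; for each, take the smallest-labelled available neighbour that still permits 5 edges overall, or leave it unmatched if none does
lex-smallest matching: {1-4, 2-7, 5-3, 6-13, 10-0}

Lex-smallest maximum matching: {(1,4), (2,7), (5,3), (6,13), (10,0)}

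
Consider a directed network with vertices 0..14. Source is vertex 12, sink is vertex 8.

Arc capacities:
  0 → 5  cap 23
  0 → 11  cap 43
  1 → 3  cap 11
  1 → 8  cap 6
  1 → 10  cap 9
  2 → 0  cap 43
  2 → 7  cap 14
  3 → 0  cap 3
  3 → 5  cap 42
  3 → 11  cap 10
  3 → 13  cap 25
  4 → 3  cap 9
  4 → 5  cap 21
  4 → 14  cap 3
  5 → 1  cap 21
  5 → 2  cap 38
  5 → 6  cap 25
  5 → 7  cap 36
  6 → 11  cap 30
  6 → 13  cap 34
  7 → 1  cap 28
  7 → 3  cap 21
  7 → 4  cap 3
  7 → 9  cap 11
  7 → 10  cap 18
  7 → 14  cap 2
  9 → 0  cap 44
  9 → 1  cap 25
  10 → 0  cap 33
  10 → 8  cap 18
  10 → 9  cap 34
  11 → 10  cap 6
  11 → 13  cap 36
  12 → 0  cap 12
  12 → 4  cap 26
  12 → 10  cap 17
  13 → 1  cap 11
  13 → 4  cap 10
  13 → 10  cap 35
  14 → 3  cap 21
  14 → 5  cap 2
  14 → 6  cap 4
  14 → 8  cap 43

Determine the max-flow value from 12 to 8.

augment #1: 12→10→8 bottleneck 17, total now 17
augment #2: 12→4→14→8 bottleneck 3, total now 20
augment #3: 12→0→5→1→8 bottleneck 6, total now 26
augment #4: 12→0→11→10→8 bottleneck 1, total now 27
augment #5: 12→0→5→7→14→8 bottleneck 2, total now 29

Maximum flow value: 29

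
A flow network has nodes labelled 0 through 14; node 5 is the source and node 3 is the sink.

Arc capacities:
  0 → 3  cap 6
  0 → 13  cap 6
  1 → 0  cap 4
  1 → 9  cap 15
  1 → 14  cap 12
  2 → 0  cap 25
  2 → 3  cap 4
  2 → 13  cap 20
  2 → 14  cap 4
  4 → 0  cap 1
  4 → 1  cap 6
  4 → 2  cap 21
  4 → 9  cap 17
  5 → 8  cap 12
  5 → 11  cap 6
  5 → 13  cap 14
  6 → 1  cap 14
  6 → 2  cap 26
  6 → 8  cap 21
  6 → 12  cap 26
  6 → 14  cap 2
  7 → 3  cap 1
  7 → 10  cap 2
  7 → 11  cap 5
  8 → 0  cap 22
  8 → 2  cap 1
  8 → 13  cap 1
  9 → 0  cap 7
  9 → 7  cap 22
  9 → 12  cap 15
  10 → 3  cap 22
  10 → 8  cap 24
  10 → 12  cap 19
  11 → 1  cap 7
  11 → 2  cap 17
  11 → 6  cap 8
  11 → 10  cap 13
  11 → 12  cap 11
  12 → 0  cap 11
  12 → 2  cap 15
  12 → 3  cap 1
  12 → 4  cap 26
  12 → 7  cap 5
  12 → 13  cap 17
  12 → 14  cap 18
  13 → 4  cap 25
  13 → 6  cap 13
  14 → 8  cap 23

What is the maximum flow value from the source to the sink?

Maximum flow value: 25

augment #1: 5→8→0→3 bottleneck 6, total now 6
augment #2: 5→8→2→3 bottleneck 1, total now 7
augment #3: 5→11→2→3 bottleneck 3, total now 10
augment #4: 5→11→10→3 bottleneck 3, total now 13
augment #5: 5→13→6→12→3 bottleneck 1, total now 14
augment #6: 5→13→4→9→7→3 bottleneck 1, total now 15
augment #7: 5→13→4→2→11→10→3 bottleneck 3, total now 18
augment #8: 5→13→4→9→7→10→3 bottleneck 2, total now 20
augment #9: 5→13→4→9→7→11→10→3 bottleneck 5, total now 25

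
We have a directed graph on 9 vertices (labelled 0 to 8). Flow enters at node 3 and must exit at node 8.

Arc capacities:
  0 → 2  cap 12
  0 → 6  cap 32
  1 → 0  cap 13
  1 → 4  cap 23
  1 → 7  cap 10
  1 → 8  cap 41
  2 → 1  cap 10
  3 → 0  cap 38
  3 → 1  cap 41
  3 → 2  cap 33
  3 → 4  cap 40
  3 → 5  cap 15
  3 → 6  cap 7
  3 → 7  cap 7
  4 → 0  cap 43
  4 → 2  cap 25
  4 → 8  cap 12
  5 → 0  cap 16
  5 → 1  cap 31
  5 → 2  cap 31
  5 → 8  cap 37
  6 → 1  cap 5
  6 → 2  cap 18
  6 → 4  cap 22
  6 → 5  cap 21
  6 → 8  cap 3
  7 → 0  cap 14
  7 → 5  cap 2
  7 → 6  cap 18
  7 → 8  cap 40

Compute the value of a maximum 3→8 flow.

Maximum flow value: 109

augment #1: 3→1→8 bottleneck 41, total now 41
augment #2: 3→4→8 bottleneck 12, total now 53
augment #3: 3→5→8 bottleneck 15, total now 68
augment #4: 3→6→8 bottleneck 3, total now 71
augment #5: 3→7→8 bottleneck 7, total now 78
augment #6: 3→6→5→8 bottleneck 4, total now 82
augment #7: 3→0→6→5→8 bottleneck 17, total now 99
augment #8: 3→2→1→7→8 bottleneck 10, total now 109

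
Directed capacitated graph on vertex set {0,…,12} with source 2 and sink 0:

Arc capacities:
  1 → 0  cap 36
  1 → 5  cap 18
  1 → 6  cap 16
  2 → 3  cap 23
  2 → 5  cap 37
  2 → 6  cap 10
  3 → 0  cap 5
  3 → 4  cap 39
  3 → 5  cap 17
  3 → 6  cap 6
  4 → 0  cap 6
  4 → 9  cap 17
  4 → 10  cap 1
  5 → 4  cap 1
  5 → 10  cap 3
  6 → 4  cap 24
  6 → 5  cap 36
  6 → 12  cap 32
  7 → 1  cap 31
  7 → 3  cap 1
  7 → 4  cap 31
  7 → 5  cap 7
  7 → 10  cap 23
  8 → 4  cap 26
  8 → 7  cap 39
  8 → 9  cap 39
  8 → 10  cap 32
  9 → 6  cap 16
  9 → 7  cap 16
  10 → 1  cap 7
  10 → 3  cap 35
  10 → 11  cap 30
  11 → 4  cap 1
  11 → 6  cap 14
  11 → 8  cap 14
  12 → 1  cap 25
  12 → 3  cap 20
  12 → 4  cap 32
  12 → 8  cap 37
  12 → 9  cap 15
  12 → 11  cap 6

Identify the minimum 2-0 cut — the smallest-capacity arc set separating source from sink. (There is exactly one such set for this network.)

augment #1: 2→3→0 push 5
augment #2: 2→3→4→0 push 6
augment #3: 2→5→10→1→0 push 3
augment #4: 2→6→12→1→0 push 10
augment #5: 2→3→4→10→1→0 push 1
augment #6: 2→3→6→12→1→0 push 6
augment #7: 2→3→4→9→7→1→0 push 5
augment #8: 2→5→4→9→7→1→0 push 1
max flow = 37; residual-reachable set from 2 gives S-side
cut edges (S→T): {(2,3), (2,6), (5,4), (5,10)} total cap 37

Min-cut arcs: {(2,3), (2,6), (5,4), (5,10)} (total capacity 37)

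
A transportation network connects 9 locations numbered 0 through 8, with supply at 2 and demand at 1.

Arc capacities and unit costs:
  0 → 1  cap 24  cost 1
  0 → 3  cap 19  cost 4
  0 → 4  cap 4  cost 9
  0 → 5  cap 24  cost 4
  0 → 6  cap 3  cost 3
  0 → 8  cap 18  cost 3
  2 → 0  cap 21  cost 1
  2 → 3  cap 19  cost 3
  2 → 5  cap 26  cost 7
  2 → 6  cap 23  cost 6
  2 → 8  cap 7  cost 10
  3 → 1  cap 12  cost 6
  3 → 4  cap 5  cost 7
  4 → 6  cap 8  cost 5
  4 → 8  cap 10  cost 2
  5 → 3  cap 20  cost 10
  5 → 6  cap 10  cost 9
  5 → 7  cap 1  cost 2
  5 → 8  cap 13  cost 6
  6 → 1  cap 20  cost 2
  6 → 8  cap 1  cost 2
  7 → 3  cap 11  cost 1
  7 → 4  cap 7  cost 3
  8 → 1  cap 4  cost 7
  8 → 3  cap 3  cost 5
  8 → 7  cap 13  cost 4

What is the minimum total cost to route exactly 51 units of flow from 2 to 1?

Minimum cost for 51 units: 292

shortest-cost path #1: 2→0→1 push 21 @ unit cost 2 (adds 42)
shortest-cost path #2: 2→6→1 push 20 @ unit cost 8 (adds 160)
shortest-cost path #3: 2→3→1 push 10 @ unit cost 9 (adds 90)
total cost = 292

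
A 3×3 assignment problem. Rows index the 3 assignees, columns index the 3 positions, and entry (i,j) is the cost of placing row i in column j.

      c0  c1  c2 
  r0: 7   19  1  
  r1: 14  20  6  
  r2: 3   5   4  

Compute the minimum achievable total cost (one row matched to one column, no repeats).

Minimum assignment cost: 18

optimal assignment: row0→col0 (cost 7), row1→col2 (cost 6), row2→col1 (cost 5)
total = 7 + 6 + 5 = 18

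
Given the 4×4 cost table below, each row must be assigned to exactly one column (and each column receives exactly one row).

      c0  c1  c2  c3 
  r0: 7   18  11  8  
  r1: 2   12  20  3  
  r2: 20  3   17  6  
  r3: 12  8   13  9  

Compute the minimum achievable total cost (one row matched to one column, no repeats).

optimal assignment: row0→col2 (cost 11), row1→col0 (cost 2), row2→col1 (cost 3), row3→col3 (cost 9)
total = 11 + 2 + 3 + 9 = 25

Minimum assignment cost: 25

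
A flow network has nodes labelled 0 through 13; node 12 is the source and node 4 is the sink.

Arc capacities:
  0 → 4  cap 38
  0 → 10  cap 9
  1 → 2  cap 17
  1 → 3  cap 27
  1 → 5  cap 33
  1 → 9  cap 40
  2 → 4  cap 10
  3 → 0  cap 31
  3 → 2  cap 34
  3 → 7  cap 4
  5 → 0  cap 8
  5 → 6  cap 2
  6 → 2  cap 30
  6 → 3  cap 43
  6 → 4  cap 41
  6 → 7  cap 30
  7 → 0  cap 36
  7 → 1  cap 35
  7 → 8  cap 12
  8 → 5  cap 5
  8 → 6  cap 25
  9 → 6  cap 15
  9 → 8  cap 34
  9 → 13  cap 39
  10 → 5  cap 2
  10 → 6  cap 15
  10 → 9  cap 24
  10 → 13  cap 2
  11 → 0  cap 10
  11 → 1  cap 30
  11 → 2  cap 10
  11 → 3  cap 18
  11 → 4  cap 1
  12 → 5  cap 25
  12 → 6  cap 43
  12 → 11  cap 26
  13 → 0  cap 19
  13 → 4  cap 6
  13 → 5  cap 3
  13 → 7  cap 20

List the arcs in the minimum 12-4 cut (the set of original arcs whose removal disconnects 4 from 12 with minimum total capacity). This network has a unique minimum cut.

augment #1: 12→6→4 push 41
augment #2: 12→11→4 push 1
augment #3: 12→5→0→4 push 8
augment #4: 12→6→2→4 push 2
augment #5: 12→11→0→4 push 10
augment #6: 12→11→2→4 push 8
augment #7: 12→11→3→0→4 push 7
augment #8: 12→5→6→3→0→4 push 2
max flow = 79; residual-reachable set from 12 gives S-side
cut edges (S→T): {(5,0), (5,6), (12,6), (12,11)} total cap 79

Min-cut arcs: {(5,0), (5,6), (12,6), (12,11)} (total capacity 79)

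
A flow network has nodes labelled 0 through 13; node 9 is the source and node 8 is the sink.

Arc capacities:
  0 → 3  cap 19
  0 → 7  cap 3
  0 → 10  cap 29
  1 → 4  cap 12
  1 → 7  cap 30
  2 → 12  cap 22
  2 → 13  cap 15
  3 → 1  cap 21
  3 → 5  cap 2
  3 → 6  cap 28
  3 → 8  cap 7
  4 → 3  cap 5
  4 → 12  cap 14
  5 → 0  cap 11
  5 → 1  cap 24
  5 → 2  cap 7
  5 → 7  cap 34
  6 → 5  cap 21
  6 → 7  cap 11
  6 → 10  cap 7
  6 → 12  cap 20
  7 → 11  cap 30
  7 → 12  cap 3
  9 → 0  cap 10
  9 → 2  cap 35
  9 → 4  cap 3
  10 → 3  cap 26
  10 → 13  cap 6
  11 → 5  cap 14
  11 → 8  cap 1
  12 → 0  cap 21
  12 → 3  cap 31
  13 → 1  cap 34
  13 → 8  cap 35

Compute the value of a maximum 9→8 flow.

augment #1: 9→0→3→8 bottleneck 7, total now 7
augment #2: 9→2→13→8 bottleneck 15, total now 22
augment #3: 9→0→7→11→8 bottleneck 1, total now 23
augment #4: 9→0→10→13→8 bottleneck 2, total now 25
augment #5: 9→2→12→0→10→13→8 bottleneck 4, total now 29

Maximum flow value: 29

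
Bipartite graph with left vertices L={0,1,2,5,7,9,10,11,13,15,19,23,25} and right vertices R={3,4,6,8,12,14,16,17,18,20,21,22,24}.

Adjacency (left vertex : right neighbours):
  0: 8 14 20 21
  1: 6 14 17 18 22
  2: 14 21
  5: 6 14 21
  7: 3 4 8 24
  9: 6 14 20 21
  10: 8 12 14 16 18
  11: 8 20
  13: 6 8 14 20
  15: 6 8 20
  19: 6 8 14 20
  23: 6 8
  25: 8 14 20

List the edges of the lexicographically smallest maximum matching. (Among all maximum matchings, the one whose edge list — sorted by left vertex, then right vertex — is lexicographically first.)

|M| = 8 (so the lex-smallest maximum matching has 8 edges)
process left vertices in ascending order; for each, take the smallest-labelled available neighbour that still permits 8 edges overall, or leave it unmatched if none does
lex-smallest matching: {0-8, 1-17, 2-14, 5-6, 7-3, 9-21, 10-12, 11-20}

Lex-smallest maximum matching: {(0,8), (1,17), (2,14), (5,6), (7,3), (9,21), (10,12), (11,20)}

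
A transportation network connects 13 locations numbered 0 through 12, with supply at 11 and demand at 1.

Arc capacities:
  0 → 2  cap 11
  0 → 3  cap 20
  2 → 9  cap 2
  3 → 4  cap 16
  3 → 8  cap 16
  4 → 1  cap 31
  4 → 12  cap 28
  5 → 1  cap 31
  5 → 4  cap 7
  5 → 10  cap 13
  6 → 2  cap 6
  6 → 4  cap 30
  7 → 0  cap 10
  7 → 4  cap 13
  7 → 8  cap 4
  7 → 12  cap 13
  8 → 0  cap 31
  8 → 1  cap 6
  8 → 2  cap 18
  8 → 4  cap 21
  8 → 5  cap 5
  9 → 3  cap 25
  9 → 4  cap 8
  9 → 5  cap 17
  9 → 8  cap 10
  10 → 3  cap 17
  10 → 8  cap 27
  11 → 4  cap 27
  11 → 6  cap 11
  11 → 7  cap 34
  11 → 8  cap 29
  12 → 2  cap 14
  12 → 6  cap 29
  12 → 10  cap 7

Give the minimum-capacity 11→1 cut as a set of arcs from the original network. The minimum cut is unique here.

Min-cut arcs: {(2,9), (4,1), (8,1), (8,5)} (total capacity 44)

augment #1: 11→4→1 push 27
augment #2: 11→8→1 push 6
augment #3: 11→6→4→1 push 4
augment #4: 11→8→5→1 push 5
augment #5: 11→6→2→9→5→1 push 2
max flow = 44; residual-reachable set from 11 gives S-side
cut edges (S→T): {(2,9), (4,1), (8,1), (8,5)} total cap 44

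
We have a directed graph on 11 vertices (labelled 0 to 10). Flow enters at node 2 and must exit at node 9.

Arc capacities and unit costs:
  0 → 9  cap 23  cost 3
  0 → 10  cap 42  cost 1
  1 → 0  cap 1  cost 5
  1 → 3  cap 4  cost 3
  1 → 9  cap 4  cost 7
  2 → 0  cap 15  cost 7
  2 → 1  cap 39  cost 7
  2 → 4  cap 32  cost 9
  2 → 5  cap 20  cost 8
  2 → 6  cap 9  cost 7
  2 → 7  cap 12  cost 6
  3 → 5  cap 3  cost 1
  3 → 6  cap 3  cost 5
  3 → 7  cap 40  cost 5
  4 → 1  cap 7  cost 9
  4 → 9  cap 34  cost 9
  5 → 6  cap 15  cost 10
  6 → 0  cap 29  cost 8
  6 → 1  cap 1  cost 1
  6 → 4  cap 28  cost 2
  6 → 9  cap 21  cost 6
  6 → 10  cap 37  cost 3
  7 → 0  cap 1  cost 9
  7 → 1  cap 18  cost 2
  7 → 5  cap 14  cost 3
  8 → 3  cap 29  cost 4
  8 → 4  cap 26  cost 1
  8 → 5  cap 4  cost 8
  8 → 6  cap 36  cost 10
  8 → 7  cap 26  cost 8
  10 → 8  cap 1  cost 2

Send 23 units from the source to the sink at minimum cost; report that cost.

shortest-cost path #1: 2→0→9 push 15 @ unit cost 10 (adds 150)
shortest-cost path #2: 2→6→9 push 8 @ unit cost 13 (adds 104)
total cost = 254

Minimum cost for 23 units: 254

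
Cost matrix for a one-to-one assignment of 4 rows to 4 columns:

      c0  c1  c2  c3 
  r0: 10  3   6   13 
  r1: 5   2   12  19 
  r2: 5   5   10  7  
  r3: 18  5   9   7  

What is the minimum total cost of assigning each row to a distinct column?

optimal assignment: row0→col2 (cost 6), row1→col1 (cost 2), row2→col0 (cost 5), row3→col3 (cost 7)
total = 6 + 2 + 5 + 7 = 20

Minimum assignment cost: 20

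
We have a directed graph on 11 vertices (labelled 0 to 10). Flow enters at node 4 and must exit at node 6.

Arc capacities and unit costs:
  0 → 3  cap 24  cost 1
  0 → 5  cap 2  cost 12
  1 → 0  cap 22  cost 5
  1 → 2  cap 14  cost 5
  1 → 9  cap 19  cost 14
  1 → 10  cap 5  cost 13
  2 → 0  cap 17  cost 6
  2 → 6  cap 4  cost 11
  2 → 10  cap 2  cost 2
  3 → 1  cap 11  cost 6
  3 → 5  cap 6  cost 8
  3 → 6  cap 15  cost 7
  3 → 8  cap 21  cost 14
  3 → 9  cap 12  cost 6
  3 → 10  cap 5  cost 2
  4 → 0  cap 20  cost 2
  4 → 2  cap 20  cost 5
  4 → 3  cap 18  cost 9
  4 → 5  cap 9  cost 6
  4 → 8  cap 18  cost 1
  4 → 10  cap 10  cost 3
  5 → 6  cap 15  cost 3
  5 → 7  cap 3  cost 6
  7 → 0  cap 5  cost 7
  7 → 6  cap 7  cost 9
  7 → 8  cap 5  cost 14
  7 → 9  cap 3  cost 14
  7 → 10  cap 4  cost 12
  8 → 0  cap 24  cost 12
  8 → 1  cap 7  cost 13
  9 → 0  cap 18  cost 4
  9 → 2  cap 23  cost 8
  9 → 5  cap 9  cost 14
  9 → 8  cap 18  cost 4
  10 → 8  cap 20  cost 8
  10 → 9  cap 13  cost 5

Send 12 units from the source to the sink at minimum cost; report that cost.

Minimum cost for 12 units: 111

shortest-cost path #1: 4→5→6 push 9 @ unit cost 9 (adds 81)
shortest-cost path #2: 4→0→3→6 push 3 @ unit cost 10 (adds 30)
total cost = 111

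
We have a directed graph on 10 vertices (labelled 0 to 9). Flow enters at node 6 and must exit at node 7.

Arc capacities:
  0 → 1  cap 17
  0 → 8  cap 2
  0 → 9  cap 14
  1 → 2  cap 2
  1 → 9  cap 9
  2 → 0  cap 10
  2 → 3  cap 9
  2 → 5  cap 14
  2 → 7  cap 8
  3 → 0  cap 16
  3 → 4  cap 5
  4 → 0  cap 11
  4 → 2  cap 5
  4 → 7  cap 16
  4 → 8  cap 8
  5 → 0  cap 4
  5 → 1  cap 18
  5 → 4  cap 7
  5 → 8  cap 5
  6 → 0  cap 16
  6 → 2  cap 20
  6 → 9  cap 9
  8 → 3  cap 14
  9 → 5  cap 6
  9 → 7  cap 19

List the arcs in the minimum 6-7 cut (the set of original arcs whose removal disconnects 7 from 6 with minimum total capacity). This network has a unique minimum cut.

augment #1: 6→2→7 push 8
augment #2: 6→9→7 push 9
augment #3: 6→0→9→7 push 10
augment #4: 6→2→3→4→7 push 5
augment #5: 6→2→5→4→7 push 7
max flow = 39; residual-reachable set from 6 gives S-side
cut edges (S→T): {(2,7), (3,4), (5,4), (9,7)} total cap 39

Min-cut arcs: {(2,7), (3,4), (5,4), (9,7)} (total capacity 39)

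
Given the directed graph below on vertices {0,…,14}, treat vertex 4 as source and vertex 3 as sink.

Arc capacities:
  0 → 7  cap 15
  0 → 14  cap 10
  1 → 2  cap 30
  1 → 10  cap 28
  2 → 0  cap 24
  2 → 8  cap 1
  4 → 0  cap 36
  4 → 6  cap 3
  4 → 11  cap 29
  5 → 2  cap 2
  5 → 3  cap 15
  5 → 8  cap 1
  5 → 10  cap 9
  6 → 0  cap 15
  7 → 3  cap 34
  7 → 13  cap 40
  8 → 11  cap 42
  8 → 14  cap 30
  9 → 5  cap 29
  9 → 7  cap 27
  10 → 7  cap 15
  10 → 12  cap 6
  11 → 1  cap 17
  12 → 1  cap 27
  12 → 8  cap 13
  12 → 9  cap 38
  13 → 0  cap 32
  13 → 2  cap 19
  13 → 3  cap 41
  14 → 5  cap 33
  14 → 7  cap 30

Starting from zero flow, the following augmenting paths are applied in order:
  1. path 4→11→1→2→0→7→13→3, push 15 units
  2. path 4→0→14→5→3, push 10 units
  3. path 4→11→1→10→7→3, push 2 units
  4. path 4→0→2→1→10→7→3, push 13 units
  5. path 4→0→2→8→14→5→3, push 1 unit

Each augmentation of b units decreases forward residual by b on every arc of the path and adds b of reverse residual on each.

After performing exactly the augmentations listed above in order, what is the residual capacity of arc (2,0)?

Residual capacity of (2,0): 23

after path 1 (4→11→1→2→0→7→13→3, push 15): res(2,0)=9
after path 2 (4→0→14→5→3, push 10): res(2,0)=9
after path 3 (4→11→1→10→7→3, push 2): res(2,0)=9
after path 4 (4→0→2→1→10→7→3, push 13): res(2,0)=22
after path 5 (4→0→2→8→14→5→3, push 1): res(2,0)=23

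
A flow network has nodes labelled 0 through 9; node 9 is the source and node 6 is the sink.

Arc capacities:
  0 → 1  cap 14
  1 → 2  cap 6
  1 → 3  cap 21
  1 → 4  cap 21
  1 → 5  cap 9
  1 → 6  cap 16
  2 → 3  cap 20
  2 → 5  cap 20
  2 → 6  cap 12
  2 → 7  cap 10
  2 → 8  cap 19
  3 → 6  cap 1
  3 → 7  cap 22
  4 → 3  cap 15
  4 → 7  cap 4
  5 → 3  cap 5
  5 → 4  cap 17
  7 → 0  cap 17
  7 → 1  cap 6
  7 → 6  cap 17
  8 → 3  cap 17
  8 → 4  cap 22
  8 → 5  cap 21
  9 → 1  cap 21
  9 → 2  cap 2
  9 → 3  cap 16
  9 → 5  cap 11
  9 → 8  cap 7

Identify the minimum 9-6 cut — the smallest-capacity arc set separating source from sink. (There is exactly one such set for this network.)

augment #1: 9→1→6 push 16
augment #2: 9→2→6 push 2
augment #3: 9→3→6 push 1
augment #4: 9→1→2→6 push 5
augment #5: 9→3→7→6 push 15
augment #6: 9→5→3→7→6 push 2
augment #7: 9→5→3→7→1→2→6 push 1
max flow = 42; residual-reachable set from 9 gives S-side
cut edges (S→T): {(1,2), (1,6), (3,6), (7,6), (9,2)} total cap 42

Min-cut arcs: {(1,2), (1,6), (3,6), (7,6), (9,2)} (total capacity 42)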